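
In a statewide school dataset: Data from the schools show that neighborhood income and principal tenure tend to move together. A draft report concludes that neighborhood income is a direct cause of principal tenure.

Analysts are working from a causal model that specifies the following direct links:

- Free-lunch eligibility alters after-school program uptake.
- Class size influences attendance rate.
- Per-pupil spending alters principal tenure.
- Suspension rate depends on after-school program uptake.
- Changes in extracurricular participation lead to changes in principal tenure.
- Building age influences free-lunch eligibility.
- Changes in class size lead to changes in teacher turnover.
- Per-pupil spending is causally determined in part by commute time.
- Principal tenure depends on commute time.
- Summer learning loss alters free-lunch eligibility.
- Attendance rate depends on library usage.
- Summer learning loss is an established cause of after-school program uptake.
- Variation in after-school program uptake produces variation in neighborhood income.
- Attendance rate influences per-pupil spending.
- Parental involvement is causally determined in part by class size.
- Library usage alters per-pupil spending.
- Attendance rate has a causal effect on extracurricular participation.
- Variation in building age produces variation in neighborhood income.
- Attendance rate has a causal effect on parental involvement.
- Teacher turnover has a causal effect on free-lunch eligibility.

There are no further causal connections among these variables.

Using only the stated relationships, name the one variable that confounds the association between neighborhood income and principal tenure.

class size

Class size has a causal path to neighborhood income (class size → teacher turnover → free-lunch eligibility → after-school program uptake → neighborhood income) and a separate causal path to principal tenure (class size → attendance rate → per-pupil spending → principal tenure), so it is a common cause of both.
No stated relationship gives neighborhood income a causal route to principal tenure, so the correlation is explained by the shared upstream cause rather than a direct effect.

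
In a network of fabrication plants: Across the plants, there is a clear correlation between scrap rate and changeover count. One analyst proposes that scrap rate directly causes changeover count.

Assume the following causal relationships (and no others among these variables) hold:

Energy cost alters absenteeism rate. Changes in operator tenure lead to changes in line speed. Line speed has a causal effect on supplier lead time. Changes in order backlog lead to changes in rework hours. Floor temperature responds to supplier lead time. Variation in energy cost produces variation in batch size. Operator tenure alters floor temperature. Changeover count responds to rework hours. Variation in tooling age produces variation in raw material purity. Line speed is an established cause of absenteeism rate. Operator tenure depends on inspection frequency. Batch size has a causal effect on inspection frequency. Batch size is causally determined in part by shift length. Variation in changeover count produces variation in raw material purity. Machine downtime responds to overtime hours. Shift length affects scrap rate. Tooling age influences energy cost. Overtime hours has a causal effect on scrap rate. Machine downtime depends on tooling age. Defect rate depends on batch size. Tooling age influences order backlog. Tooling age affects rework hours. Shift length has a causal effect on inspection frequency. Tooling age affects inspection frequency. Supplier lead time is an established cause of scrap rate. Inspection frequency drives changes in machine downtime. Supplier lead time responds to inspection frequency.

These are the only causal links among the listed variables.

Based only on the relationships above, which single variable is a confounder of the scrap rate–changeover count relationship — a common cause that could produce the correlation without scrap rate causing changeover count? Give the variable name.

Tooling age has a causal path to scrap rate (tooling age → inspection frequency → supplier lead time → scrap rate) and a separate causal path to changeover count (tooling age → rework hours → changeover count), so it is a common cause of both.
No stated relationship gives scrap rate a causal route to changeover count, so the correlation is explained by the shared upstream cause rather than a direct effect.

tooling age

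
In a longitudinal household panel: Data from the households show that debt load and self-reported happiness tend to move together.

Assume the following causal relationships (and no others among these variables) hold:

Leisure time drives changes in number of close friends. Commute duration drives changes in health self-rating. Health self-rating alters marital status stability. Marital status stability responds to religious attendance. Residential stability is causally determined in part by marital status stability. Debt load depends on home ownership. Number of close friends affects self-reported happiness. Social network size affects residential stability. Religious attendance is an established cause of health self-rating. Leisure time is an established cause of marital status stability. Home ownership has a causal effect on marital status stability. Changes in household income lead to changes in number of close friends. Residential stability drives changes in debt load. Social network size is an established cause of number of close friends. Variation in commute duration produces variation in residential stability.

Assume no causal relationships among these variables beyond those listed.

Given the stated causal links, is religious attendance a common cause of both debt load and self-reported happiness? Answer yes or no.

Religious attendance has no stated causal path to self-reported happiness. A confounder must cause both variables, so religious attendance does not qualify.

no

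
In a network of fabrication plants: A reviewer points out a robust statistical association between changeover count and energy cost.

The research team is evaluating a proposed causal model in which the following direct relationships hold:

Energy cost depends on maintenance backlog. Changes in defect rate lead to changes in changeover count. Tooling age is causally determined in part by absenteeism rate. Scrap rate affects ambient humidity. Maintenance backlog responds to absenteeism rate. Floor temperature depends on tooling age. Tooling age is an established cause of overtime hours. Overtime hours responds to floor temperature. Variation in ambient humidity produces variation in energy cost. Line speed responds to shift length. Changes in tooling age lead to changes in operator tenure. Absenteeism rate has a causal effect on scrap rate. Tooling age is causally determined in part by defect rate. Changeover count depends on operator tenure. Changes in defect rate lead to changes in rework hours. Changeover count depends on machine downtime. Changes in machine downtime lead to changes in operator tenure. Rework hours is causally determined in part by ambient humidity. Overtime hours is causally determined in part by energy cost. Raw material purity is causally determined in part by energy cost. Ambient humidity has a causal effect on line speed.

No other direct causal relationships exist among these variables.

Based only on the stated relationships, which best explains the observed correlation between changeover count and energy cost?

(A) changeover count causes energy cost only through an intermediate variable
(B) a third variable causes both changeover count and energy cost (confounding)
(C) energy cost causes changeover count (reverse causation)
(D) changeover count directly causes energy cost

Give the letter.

B

Absenteeism rate causes changeover count (absenteeism rate → tooling age → operator tenure → changeover count) and energy cost (absenteeism rate → maintenance backlog → energy cost) — a common cause creating the correlation.
There is no stated path from changeover count to energy cost or from energy cost to changeover count, so neither direct nor reverse causation applies.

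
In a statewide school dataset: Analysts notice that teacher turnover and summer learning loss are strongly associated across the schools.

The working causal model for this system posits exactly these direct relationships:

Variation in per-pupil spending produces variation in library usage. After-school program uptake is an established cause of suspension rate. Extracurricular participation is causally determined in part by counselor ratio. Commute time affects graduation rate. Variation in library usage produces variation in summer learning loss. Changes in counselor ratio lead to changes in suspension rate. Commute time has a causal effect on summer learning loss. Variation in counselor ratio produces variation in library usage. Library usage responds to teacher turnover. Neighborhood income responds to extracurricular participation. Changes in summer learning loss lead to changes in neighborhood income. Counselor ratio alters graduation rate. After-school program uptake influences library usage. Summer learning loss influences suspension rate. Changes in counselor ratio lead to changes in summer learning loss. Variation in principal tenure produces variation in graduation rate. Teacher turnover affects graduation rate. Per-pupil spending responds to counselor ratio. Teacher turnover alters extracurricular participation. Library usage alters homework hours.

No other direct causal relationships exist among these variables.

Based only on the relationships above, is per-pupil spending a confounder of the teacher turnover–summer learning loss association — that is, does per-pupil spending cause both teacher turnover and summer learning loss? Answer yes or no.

Per-pupil spending has no stated causal path to teacher turnover. A confounder must cause both variables, so per-pupil spending does not qualify.

no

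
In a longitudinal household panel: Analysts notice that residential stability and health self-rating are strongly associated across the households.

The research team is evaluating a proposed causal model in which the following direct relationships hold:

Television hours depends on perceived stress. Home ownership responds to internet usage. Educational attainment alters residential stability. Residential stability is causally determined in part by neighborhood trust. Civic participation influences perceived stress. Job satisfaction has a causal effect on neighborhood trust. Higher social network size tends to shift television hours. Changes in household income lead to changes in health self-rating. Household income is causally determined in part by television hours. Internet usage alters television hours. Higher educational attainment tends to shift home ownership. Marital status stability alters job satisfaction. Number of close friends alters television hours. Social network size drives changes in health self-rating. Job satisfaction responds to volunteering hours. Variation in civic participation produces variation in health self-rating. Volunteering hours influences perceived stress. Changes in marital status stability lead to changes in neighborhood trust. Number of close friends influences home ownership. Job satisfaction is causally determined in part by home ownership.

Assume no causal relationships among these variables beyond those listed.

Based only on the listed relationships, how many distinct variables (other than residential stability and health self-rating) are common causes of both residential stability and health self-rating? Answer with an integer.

3

The common causes are: internet usage (to residential stability via internet usage → home ownership → job satisfaction → neighborhood trust → residential stability; to health self-rating via internet usage → television hours → household income → health self-rating); number of close friends (to residential stability via number of close friends → home ownership → job satisfaction → neighborhood trust → residential stability; to health self-rating via number of close friends → television hours → household income → health self-rating); volunteering hours (to residential stability via volunteering hours → job satisfaction → neighborhood trust → residential stability; to health self-rating via volunteering hours → perceived stress → television hours → household income → health self-rating).
Every other variable lacks a causal path to at least one of residential stability and health self-rating.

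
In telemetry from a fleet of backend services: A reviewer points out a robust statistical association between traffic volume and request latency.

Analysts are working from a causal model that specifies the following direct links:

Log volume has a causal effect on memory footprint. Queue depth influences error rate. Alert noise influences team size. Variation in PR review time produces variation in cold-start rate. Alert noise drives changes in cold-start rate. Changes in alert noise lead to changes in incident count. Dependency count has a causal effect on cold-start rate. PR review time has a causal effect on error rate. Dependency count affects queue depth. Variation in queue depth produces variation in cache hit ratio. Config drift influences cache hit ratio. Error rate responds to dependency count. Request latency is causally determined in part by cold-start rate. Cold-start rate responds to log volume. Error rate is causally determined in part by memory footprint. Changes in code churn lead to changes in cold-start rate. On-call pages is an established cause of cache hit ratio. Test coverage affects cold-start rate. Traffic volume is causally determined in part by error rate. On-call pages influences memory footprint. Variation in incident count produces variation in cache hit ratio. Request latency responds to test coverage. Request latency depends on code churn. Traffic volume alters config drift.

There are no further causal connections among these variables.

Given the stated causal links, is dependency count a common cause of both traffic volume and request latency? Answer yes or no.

Dependency count has a causal path to traffic volume (dependency count → error rate → traffic volume) and to request latency (dependency count → cold-start rate → request latency), so it is a common cause of both — a confounder.

yes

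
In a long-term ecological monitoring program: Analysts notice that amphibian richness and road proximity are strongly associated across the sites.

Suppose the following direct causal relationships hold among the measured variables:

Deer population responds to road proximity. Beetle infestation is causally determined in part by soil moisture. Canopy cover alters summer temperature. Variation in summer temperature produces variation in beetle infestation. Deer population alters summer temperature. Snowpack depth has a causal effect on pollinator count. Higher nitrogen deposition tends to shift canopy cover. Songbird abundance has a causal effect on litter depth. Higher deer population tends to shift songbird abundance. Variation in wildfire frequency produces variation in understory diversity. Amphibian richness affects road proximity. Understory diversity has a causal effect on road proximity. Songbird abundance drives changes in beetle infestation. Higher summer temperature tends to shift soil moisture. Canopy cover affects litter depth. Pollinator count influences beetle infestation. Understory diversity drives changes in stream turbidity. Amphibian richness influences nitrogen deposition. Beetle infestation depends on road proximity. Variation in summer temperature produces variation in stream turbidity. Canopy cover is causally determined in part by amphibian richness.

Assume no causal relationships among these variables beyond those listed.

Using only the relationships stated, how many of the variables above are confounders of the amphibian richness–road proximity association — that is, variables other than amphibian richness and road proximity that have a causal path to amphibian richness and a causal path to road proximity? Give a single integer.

No listed variable has a causal path to both amphibian richness and road proximity, so there are no common causes.

0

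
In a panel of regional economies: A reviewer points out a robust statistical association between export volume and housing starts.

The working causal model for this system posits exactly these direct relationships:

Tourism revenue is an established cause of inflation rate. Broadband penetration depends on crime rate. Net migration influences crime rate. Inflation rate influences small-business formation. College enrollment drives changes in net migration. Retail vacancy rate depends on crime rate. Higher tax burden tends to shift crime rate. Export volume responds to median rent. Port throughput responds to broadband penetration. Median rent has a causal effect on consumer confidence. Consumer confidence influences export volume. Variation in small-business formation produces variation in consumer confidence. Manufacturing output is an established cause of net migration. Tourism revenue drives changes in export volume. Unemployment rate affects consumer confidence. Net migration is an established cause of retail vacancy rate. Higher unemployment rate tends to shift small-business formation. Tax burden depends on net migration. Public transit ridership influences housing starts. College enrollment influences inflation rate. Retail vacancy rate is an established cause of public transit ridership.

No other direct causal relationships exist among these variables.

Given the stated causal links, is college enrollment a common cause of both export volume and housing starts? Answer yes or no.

yes

College enrollment has a causal path to export volume (college enrollment → inflation rate → small-business formation → consumer confidence → export volume) and to housing starts (college enrollment → net migration → retail vacancy rate → public transit ridership → housing starts), so it is a common cause of both — a confounder.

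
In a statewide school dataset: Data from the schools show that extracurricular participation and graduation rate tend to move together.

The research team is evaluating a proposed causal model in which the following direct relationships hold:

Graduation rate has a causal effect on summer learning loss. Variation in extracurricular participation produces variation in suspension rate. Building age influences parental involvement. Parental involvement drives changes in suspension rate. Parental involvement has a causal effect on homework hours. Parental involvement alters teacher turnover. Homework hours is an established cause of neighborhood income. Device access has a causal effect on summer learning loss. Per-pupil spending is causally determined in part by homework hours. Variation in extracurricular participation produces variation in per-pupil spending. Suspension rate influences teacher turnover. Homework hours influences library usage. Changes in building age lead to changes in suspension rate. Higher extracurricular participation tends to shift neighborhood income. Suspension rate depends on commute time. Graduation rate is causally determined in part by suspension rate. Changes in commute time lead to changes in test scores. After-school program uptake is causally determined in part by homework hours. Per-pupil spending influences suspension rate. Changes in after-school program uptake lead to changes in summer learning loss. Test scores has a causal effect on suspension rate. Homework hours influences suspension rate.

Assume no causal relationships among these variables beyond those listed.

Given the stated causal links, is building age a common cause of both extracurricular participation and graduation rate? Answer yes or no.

Building age has no stated causal path to extracurricular participation. A confounder must cause both variables, so building age does not qualify.

no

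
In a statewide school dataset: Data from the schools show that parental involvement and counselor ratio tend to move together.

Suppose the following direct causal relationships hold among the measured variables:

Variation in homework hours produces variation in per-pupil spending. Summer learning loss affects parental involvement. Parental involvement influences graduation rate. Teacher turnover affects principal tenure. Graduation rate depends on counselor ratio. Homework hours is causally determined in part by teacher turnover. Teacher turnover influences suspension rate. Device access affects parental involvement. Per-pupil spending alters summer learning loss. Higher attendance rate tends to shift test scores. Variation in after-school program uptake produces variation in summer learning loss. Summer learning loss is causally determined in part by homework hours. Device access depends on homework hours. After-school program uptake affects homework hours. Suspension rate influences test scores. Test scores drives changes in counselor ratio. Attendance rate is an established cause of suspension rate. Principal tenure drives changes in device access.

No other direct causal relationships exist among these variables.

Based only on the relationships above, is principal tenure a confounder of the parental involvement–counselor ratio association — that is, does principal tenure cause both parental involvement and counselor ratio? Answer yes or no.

Principal tenure has no stated causal path to counselor ratio. A confounder must cause both variables, so principal tenure does not qualify.

no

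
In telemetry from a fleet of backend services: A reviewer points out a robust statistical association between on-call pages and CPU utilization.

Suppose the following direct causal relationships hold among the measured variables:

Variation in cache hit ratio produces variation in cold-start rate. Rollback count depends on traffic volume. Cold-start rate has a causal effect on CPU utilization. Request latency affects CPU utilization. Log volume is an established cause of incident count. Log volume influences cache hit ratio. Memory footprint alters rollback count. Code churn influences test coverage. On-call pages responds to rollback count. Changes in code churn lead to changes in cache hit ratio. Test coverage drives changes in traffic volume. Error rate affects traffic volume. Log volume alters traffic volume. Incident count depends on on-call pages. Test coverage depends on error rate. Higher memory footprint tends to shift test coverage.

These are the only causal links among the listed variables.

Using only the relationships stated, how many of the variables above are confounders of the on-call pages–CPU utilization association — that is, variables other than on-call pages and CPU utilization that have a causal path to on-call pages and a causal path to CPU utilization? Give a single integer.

The common causes are: code churn (to on-call pages via code churn → test coverage → traffic volume → rollback count → on-call pages; to CPU utilization via code churn → cache hit ratio → cold-start rate → CPU utilization); log volume (to on-call pages via log volume → traffic volume → rollback count → on-call pages; to CPU utilization via log volume → cache hit ratio → cold-start rate → CPU utilization).
Every other variable lacks a causal path to at least one of on-call pages and CPU utilization.

2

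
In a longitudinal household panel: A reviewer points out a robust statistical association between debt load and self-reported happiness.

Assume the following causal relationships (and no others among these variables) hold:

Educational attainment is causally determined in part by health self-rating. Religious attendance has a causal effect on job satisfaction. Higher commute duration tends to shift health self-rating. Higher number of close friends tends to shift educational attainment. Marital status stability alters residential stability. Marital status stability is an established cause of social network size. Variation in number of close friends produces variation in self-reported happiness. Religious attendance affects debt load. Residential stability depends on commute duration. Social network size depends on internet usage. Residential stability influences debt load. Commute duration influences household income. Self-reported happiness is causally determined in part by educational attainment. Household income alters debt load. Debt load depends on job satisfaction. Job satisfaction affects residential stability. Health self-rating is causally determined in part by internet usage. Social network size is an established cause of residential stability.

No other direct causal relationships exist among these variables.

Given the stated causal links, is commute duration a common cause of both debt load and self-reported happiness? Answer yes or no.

Commute duration has a causal path to debt load (commute duration → residential stability → debt load) and to self-reported happiness (commute duration → health self-rating → educational attainment → self-reported happiness), so it is a common cause of both — a confounder.

yes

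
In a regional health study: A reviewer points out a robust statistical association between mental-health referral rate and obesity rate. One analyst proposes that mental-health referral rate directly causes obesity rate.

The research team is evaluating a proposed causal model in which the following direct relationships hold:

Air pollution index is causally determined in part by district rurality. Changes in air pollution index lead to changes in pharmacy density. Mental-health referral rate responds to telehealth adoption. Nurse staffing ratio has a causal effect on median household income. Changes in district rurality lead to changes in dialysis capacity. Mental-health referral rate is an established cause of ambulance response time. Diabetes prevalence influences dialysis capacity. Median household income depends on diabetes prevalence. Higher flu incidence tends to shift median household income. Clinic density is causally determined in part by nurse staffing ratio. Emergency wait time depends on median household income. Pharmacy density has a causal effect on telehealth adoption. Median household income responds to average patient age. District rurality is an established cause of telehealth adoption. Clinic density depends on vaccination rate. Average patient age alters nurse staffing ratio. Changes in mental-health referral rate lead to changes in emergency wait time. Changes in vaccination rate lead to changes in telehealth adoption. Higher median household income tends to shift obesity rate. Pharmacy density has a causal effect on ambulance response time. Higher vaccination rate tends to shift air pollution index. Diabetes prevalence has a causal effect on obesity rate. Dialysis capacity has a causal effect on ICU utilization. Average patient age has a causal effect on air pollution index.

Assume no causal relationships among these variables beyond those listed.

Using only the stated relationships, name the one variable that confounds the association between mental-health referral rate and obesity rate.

average patient age

Average patient age has a causal path to mental-health referral rate (average patient age → air pollution index → pharmacy density → telehealth adoption → mental-health referral rate) and a separate causal path to obesity rate (average patient age → median household income → obesity rate), so it is a common cause of both.
No stated relationship gives mental-health referral rate a causal route to obesity rate, so the correlation is explained by the shared upstream cause rather than a direct effect.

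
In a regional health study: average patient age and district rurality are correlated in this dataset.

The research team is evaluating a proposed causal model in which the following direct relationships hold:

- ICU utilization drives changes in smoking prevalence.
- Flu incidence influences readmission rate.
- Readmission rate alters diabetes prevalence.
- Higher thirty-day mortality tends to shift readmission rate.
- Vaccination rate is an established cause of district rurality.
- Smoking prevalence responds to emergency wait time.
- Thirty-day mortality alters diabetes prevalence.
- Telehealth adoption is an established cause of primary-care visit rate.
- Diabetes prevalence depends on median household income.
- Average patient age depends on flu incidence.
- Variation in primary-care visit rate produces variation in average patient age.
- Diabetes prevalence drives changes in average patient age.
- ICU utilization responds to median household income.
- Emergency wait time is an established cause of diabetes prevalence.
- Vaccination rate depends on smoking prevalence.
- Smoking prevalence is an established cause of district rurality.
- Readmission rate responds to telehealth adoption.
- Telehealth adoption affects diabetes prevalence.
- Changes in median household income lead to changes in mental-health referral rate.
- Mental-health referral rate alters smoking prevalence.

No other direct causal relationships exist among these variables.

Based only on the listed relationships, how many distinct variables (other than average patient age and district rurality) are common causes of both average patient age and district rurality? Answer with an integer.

The common causes are: emergency wait time (to average patient age via emergency wait time → diabetes prevalence → average patient age; to district rurality via emergency wait time → smoking prevalence → district rurality); median household income (to average patient age via median household income → diabetes prevalence → average patient age; to district rurality via median household income → mental-health referral rate → smoking prevalence → district rurality).
Every other variable lacks a causal path to at least one of average patient age and district rurality.

2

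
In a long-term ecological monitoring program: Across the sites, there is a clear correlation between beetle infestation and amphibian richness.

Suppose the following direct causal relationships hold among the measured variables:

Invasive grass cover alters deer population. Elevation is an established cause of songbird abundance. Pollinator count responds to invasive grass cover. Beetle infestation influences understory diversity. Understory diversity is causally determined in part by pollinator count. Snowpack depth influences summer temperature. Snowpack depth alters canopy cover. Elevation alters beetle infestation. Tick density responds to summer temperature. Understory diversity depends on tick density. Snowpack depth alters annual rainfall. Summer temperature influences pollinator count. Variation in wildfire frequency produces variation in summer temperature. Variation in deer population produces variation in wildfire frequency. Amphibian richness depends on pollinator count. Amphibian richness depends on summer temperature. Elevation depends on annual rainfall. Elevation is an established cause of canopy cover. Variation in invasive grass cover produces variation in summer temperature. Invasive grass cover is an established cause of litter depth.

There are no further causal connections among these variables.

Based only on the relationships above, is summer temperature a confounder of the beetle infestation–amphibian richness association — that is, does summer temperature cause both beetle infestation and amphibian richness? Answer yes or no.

no

Summer temperature has no stated causal path to beetle infestation. A confounder must cause both variables, so summer temperature does not qualify.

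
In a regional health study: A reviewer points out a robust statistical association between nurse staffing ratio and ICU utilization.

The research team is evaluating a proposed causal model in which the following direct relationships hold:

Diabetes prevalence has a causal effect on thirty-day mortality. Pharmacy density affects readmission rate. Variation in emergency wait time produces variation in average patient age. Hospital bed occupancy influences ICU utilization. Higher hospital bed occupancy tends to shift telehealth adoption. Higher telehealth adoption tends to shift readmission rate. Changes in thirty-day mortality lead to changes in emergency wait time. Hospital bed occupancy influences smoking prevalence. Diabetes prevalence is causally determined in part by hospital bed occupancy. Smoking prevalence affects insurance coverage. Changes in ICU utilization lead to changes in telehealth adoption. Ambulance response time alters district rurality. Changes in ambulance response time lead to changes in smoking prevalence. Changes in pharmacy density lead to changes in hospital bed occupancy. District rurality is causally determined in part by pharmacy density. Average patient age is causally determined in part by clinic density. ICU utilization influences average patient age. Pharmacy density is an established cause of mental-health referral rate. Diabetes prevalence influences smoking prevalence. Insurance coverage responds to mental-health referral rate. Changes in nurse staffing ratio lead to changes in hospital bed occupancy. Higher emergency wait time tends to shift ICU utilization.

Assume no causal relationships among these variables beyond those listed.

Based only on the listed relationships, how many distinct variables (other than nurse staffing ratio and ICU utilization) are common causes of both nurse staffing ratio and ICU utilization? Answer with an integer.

No listed variable has a causal path to both nurse staffing ratio and ICU utilization, so there are no common causes.

0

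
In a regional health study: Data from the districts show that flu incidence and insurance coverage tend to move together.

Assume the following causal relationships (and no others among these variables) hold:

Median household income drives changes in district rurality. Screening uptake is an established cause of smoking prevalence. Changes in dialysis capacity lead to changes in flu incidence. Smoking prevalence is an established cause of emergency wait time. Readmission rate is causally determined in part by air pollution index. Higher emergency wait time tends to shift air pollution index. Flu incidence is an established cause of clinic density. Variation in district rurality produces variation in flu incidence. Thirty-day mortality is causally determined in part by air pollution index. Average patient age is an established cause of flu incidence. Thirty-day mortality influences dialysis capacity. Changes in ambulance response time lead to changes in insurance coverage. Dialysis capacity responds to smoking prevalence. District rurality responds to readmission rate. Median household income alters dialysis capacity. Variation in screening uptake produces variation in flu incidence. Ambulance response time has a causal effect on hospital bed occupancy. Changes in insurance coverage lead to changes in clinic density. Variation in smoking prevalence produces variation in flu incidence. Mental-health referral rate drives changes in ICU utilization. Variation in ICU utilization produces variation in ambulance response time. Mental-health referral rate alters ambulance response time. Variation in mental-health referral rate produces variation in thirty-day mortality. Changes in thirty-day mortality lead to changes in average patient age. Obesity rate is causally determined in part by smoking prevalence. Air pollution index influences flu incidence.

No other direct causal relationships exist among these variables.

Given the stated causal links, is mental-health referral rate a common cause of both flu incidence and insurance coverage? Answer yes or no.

Mental-health referral rate has a causal path to flu incidence (mental-health referral rate → thirty-day mortality → average patient age → flu incidence) and to insurance coverage (mental-health referral rate → ambulance response time → insurance coverage), so it is a common cause of both — a confounder.

yes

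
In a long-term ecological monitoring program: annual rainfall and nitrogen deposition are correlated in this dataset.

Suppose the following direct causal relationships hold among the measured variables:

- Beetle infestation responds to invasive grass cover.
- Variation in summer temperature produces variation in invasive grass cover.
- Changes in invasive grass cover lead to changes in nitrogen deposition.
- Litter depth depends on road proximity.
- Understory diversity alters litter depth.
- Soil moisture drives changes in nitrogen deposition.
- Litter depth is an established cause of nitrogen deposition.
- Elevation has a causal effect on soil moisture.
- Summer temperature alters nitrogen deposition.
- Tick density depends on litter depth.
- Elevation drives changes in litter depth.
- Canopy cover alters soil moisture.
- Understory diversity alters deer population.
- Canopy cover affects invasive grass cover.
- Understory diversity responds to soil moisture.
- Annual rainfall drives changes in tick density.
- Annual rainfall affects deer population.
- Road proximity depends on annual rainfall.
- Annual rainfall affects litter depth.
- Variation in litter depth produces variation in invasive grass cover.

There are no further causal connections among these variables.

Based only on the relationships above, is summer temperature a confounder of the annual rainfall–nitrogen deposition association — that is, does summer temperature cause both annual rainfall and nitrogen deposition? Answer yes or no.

no

Summer temperature has no stated causal path to annual rainfall. A confounder must cause both variables, so summer temperature does not qualify.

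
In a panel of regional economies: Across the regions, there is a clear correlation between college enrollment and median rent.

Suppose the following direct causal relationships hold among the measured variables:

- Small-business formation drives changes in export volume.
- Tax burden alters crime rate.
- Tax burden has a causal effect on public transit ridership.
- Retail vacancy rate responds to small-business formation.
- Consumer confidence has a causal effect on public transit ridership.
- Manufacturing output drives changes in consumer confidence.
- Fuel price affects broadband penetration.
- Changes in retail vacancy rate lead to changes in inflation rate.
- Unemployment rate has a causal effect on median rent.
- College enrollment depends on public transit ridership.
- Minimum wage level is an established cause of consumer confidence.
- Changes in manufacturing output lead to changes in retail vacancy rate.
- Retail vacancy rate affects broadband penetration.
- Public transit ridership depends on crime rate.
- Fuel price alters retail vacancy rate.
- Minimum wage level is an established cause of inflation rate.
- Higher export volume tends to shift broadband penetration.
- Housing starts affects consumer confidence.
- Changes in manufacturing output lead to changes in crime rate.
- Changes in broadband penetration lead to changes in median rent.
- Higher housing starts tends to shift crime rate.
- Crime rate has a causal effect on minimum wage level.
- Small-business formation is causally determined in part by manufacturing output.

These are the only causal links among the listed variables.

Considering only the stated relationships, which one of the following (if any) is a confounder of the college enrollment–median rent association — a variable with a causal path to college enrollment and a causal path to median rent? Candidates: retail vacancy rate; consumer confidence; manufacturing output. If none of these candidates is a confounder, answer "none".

Manufacturing output causes college enrollment (manufacturing output → consumer confidence → public transit ridership → college enrollment) and also causes median rent (manufacturing output → retail vacancy rate → broadband penetration → median rent); it is a common cause of both.
Each of the other candidates lacks a causal path to at least one of college enrollment and median rent, so they do not confound the relationship.

manufacturing output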